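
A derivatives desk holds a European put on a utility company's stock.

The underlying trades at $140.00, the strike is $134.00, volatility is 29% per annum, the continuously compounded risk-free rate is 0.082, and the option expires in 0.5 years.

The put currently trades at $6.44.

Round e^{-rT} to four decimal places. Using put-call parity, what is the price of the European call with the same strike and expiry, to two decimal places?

$17.83

e^(−rT) = e^(−0.082·0.5) = 0.9598
Put-call parity: C − P = S − K·e^(−rT) = 140 − 134·0.9598 = 140 − 128.6132 = 11.3868
C = P + (C − P) = 6.44 + (11.3868) = 17.8268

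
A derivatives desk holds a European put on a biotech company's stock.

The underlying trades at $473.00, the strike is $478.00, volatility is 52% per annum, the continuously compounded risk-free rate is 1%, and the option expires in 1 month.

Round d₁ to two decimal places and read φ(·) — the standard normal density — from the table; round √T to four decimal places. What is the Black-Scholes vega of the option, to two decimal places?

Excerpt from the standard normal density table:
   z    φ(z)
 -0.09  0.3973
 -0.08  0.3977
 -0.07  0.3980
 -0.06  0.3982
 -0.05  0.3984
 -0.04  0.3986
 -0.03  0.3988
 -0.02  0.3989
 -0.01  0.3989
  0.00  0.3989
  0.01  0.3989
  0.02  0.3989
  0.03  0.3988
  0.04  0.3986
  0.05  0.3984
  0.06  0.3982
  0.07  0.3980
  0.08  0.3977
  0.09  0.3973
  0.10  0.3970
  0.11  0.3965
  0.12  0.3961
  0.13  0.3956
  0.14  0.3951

T = 0.08333;  σ√T = 0.1501
d₁ = [ln(473/478) + (0.01 + 0.52²/2)·0.08333] / 0.1501 = [-0.0105 + 0.0121] / 0.1501 = 0.0106 ≈ 0.01
√T = √0.08333 = 0.2887
φ(d₁) = φ(0.01) = 0.3989
vega = S·φ(d₁)·√T = 473·0.3989·0.2887 = 54.4718
(The call has the same vega.)

54.47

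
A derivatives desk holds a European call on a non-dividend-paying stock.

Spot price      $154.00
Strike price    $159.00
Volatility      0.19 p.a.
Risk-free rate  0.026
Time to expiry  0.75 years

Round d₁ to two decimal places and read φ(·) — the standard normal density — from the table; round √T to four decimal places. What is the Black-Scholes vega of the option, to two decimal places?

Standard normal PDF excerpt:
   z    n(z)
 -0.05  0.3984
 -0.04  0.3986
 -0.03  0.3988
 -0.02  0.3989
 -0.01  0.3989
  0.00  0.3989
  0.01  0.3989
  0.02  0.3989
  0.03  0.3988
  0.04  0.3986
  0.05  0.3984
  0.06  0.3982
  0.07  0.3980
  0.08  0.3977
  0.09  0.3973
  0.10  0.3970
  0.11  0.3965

σ√T = 0.19 × 0.8660 = 0.1645
d₁ = [ln(154/159) + (0.026 + 0.19²/2)·0.75] / 0.1645 = [-0.0320 + 0.0330] / 0.1645 = 0.0066 which rounds to 0.01
√T = √0.75 = 0.8660
φ(d₁) = φ(0.01) = 0.3989
vega = S·φ(d₁)·√T = 154·0.3989·0.8660 = 53.1989

53.20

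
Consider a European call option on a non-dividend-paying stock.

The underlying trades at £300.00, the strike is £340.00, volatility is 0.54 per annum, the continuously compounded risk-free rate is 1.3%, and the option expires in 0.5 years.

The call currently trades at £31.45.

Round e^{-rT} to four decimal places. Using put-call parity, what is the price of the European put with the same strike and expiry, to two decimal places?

£69.24

exp(−rT) = exp(−0.013·0.5) = 0.9935
Put-call parity: C − P = S − K·e^(−rT) = 300 − 340·0.9935 = 300 − 337.7900 = -37.7900
P = C − (C − P) = 31.45 − (-37.7900) = 69.2400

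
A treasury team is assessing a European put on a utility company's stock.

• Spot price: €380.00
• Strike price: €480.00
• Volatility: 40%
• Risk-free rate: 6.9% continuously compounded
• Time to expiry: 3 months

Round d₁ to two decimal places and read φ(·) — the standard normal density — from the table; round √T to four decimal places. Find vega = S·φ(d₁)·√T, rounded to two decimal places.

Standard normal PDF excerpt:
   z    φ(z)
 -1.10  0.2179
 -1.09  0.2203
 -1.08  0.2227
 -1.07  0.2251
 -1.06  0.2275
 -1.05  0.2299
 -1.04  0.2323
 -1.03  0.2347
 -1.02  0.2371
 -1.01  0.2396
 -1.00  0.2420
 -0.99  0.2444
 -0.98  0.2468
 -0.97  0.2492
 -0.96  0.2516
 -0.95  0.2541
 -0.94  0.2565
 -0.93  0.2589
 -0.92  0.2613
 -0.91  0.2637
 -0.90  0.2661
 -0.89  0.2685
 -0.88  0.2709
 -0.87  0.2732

σ√T = 0.4·√0.25 = 0.2000
ln(S/K) + (r + σ²/2)T = ln(380/480) + (0.069 + 0.4²/2)·0.25 = -0.2336 + 0.0373 = -0.1964
d₁ = -0.1964 / 0.2000 = -0.9818 → -0.98
√T = √0.25 = 0.5000
φ(d₁) = φ(-0.98) = 0.2468
vega = S·φ(d₁)·√T = 380·0.2468·0.5000 = 46.8920
(Call and put vega coincide under Black-Scholes.)

46.89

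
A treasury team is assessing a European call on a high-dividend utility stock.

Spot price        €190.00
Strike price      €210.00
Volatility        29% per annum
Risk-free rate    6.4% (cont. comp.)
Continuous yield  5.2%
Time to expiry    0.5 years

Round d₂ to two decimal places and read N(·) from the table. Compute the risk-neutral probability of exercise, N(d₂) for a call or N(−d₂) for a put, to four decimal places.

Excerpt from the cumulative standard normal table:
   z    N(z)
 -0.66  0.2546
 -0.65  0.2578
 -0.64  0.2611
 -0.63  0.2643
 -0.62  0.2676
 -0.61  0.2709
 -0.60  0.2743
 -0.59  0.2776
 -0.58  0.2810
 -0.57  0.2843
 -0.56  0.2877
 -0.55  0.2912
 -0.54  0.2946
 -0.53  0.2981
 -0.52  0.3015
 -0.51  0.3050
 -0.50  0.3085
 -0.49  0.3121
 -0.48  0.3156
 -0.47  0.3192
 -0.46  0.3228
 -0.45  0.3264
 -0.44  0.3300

0.2877

σ√T = 0.29 × 0.7071 = 0.2051
ln(S/K) + (r − q + σ²/2)T = ln(190/210) + (0.064 − 0.052 + 0.29²/2)·0.5 = -0.1001 + 0.0270 = -0.0731
d₁ = -0.0731 / 0.2051 = -0.3563 which rounds to -0.36
d₂ = d₁ − σ√T = -0.3563 − 0.2051 = -0.5613 which rounds to -0.56
Risk-neutral Pr[S_T > K] = N(d₂) = N(-0.56) = 0.2877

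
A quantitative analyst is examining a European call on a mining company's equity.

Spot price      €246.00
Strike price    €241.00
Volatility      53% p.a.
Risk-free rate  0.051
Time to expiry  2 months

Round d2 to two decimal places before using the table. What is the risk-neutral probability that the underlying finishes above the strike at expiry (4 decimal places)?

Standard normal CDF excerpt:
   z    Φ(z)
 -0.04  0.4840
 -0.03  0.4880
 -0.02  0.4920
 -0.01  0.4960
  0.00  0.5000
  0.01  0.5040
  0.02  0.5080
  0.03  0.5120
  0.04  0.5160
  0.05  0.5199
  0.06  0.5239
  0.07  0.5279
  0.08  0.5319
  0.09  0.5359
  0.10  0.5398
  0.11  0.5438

σ√T = 0.53 × 0.4082 = 0.2164
ln(S/K) + (r + σ²/2)T = ln(246/241) + (0.051 + 0.53²/2)·0.1667 = 0.0205 + 0.0319 = 0.0524
d₁ = 0.0524 / 0.2164 = 0.2424 ⇒ 0.24
d₂ = d₁ − σ√T = 0.2424 − 0.2164 = 0.0260 ⇒ 0.03
Pr(exercise) under Q = N(d₂) = 0.5120

0.5120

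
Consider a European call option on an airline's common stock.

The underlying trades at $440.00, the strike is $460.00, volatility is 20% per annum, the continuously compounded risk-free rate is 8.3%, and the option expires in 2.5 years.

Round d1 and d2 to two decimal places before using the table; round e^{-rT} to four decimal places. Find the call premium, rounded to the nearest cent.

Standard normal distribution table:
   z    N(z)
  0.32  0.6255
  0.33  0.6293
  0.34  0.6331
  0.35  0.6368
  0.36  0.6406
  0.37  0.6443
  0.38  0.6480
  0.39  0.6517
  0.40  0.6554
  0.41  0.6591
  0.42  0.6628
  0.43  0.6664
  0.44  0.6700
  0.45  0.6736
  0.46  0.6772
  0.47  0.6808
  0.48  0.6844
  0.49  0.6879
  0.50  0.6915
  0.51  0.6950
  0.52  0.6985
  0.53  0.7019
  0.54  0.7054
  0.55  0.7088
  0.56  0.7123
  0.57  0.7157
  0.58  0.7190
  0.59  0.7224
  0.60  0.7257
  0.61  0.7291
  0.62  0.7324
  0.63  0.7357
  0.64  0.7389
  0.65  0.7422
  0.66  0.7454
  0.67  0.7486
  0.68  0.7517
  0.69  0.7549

σ√T = 0.2 × 1.5811 = 0.3162
d₁ = [ln(440/460) + (0.083 + 0.2²/2)·2.5] / 0.3162 = [-0.0445 + 0.2575] / 0.3162 = 0.6737 → 0.67
d₂ = d₁ − σ√T = 0.6737 − 0.3162 = 0.3575 → 0.36
e^(−rT) = e^(−0.083·2.5) = 0.8126
N(d₁) = N(0.67) = 0.7486;  N(d₂) = N(0.36) = 0.6406
C = 440·0.7486 − 460·0.8126·0.6406 = 329.3840 − 239.4537 = 89.9303

$89.93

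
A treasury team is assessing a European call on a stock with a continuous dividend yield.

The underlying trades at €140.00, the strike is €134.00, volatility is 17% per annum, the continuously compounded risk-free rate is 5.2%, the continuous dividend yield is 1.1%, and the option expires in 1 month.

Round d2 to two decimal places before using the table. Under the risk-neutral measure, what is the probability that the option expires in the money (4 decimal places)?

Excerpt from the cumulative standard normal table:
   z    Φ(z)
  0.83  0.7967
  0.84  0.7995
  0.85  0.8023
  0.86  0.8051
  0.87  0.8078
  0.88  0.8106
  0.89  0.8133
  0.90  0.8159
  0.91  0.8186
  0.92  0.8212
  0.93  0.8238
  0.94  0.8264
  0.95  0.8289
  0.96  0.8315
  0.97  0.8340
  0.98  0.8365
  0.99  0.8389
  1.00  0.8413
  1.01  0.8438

σ√T = 0.17 × 0.2887 = 0.0491
d₁ = [ln(140/134) + (0.052 − 0.011 + ½·0.17²)·0.08333] / (σ√T) = (0.0438 + 0.0046) / 0.0491 = 0.9867 which rounds to 0.99
d₂ = 0.9867 − 0.0491 = 0.9377 which rounds to 0.94
Risk-neutral Pr[S_T > K] = N(d₂) = N(0.94) = 0.8264

0.8264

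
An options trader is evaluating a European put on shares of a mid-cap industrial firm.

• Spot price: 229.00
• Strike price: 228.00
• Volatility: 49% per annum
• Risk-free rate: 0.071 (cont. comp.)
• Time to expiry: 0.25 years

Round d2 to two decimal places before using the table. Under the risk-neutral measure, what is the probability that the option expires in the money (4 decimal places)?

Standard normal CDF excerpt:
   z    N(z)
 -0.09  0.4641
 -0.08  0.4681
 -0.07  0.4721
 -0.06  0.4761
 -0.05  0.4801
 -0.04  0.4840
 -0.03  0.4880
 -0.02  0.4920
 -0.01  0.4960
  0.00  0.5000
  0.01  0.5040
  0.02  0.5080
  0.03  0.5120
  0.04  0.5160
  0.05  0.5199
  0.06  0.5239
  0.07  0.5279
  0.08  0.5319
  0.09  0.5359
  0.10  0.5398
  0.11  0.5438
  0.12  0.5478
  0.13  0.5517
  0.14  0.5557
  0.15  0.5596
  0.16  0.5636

0.5120

T = 0.25;  σ√T = 0.2450
ln(S/K) + (r + σ²/2)T = ln(229/228) + (0.071 + 0.49²/2)·0.25 = 0.0044 + 0.0478 = 0.0521
d₁ = 0.0521 / 0.2450 = 0.2128 which rounds to 0.21
d₂ = d₁ − σ√T = 0.2128 − 0.2450 = -0.0322 which rounds to -0.03
Risk-neutral Pr[S_T < K] = N(−d₂) = N(0.03) = 0.5120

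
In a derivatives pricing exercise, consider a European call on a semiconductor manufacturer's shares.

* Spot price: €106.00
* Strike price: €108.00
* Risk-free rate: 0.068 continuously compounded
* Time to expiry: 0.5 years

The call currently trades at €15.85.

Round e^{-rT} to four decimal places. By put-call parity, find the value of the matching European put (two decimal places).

€14.24

exp(−rT) = exp(−0.068·0.5) = 0.9666
Put-call parity: C − P = S − K·e^(−rT) = 106 − 108·0.9666 = 106 − 104.3928 = 1.6072
P = C − (C − P) = 15.85 − (1.6072) = 14.2428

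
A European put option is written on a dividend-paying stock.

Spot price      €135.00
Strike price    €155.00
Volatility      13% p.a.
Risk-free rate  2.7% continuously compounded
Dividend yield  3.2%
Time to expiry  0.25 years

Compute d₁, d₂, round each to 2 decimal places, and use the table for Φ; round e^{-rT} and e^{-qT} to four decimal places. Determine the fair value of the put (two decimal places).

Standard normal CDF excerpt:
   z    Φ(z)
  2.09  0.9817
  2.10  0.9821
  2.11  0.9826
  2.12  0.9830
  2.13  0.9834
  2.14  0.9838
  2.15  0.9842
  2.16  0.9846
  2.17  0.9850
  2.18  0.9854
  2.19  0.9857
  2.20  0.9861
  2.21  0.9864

€20.12

σ√T = 0.13 × 0.5000 = 0.0650
d₁ = [ln(135/155) + (0.027 − 0.032 + 0.13²/2)·0.25] / 0.0650 = [-0.1382 + 0.0009] / 0.0650 = -2.1121 → -2.11
d₂ = d₁ − σ√T = -2.1121 − 0.0650 = -2.1771 → -2.18
e^(−qT) = e^(−0.032·0.25) = 0.9920;  e^(−rT) = e^(−0.027·0.25) = 0.9933
N(−d₂) = N(2.18) = 0.9854;  N(−d₁) = N(2.11) = 0.9826
P = 155·0.9933·0.9854 − 135·0.9920·0.9826 = 151.7137 − 131.5898 = 20.1239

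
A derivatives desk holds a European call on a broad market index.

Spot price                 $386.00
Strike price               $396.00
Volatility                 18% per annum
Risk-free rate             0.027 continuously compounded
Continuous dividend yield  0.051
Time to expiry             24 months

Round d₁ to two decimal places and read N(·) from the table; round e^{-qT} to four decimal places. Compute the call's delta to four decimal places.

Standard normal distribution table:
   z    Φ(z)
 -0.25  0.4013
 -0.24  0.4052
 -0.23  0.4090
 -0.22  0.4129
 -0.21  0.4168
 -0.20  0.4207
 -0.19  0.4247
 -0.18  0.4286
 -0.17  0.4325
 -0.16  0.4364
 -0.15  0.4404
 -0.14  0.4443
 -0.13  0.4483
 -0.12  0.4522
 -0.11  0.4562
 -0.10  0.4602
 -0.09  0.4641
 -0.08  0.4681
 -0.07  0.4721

0.3941

σ√T = 0.18·√2 = 0.2546
d₁ = [ln(386/396) + (0.027 − 0.051 + ½·0.18²)·2] / (σ√T) = (-0.0256 − 0.0156) / 0.2546 = -0.1618 ⇒ -0.16
N(d₁) = N(-0.16) = 0.4364
Δ_call = e^(−qT)·N(d₁) = 0.9030·0.4364 = 0.3941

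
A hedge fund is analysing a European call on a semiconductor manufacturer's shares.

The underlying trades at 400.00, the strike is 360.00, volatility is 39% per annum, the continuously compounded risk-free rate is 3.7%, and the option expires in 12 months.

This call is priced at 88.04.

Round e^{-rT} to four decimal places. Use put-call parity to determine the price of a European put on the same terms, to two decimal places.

e^(−rT) = e^(−0.037·1) = 0.9637
Put-call parity: C − P = S − K·e^(−rT) = 400 − 360·0.9637 = 400 − 346.9320 = 53.0680
P = C − (C − P) = 88.04 − (53.0680) = 34.9720

34.97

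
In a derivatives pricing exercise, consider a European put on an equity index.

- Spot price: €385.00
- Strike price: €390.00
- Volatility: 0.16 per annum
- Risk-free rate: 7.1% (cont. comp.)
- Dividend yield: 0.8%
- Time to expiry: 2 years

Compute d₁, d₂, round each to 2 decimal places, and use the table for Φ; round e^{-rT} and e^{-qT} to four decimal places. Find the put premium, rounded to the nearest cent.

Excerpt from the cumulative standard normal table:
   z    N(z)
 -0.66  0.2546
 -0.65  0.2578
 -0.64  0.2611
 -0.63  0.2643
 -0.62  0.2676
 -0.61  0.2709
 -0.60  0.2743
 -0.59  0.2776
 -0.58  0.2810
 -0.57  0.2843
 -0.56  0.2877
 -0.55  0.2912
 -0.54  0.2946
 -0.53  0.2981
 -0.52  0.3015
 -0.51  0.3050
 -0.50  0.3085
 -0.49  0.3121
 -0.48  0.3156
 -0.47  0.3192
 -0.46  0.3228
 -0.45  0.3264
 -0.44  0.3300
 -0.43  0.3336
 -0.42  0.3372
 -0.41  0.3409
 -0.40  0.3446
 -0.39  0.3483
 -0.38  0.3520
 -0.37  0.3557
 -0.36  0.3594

T = 2;  σ√T = 0.2263
d₁ = [ln(385/390) + (0.071 − 0.008 + 0.16²/2)·2] / 0.2263 = [-0.0129 + 0.1516] / 0.2263 = 0.6130 which rounds to 0.61
d₂ = d₁ − σ√T = 0.6130 − 0.2263 = 0.3867 which rounds to 0.39
e^(−qT) = e^(−0.008·2) = 0.9841;  e^(−rT) = e^(−0.071·2) = 0.8676
N(−d₂) = N(-0.39) = 0.3483;  N(−d₁) = N(-0.61) = 0.2709
P = 390·0.8676·0.3483 − 385·0.9841·0.2709 = 117.8522 − 102.6382 = 15.2140

€15.21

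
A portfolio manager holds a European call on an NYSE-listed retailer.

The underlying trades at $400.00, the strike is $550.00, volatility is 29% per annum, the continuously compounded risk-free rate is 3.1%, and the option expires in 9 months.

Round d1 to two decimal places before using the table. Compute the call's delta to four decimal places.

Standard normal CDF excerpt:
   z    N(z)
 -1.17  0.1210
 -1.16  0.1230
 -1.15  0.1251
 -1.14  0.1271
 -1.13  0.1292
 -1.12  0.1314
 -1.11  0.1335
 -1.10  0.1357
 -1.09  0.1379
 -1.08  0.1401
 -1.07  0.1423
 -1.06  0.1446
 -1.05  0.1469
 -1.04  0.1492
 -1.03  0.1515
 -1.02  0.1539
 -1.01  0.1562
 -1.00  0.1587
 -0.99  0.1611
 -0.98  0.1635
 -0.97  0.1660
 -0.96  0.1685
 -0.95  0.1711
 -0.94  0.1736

σ√T = 0.29 × 0.8660 = 0.2511
d₁ = [ln(400/550) + (0.031 + ½·0.29²)·0.75] / (σ√T) = (-0.3185 + 0.0548) / 0.2511 = -1.0498 ≈ -1.05
N(d₁) = N(-1.05) = 0.1469
Δ_call = N(d₁) = 0.1469

0.1469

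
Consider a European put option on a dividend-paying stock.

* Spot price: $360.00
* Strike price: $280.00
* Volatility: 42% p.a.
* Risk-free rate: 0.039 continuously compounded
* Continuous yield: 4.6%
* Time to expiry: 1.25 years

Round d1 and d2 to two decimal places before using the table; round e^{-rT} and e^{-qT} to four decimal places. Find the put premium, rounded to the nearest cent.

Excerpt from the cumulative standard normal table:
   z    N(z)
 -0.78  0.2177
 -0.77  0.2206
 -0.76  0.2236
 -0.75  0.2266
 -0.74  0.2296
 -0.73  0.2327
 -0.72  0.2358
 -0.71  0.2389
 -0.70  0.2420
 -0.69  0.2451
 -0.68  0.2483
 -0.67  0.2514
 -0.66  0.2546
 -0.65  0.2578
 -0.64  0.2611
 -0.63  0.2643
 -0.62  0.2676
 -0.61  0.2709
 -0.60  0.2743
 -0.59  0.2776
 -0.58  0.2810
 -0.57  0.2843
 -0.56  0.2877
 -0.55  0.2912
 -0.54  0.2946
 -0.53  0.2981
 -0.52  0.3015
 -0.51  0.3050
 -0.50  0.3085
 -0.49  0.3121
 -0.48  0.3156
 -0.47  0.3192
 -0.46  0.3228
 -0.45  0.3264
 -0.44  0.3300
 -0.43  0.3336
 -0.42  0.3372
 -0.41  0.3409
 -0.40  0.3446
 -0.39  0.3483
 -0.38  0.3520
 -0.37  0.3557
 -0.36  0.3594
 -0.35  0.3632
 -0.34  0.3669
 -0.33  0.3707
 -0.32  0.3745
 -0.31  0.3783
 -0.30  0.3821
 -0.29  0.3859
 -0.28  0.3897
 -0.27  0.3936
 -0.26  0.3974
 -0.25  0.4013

$26.91

σ√T = 0.42 × 1.1180 = 0.4696
ln(S/K) + (r − q + σ²/2)T = ln(360/280) + (0.039 − 0.046 + 0.42²/2)·1.25 = 0.2513 + 0.1015 = 0.3528
d₁ = 0.3528 / 0.4696 = 0.7513 ≈ 0.75
d₂ = d₁ − σ√T = 0.7513 − 0.4696 = 0.2818 ≈ 0.28
exp(−qT) = exp(−0.046·1.25) = 0.9441;  exp(−rT) = exp(−0.039·1.25) = 0.9524
N(−d₂) = N(-0.28) = 0.3897;  N(−d₁) = N(-0.75) = 0.2266
P = 280·0.9524·0.3897 − 360·0.9441·0.2266 = 103.9221 − 77.0159 = 26.9062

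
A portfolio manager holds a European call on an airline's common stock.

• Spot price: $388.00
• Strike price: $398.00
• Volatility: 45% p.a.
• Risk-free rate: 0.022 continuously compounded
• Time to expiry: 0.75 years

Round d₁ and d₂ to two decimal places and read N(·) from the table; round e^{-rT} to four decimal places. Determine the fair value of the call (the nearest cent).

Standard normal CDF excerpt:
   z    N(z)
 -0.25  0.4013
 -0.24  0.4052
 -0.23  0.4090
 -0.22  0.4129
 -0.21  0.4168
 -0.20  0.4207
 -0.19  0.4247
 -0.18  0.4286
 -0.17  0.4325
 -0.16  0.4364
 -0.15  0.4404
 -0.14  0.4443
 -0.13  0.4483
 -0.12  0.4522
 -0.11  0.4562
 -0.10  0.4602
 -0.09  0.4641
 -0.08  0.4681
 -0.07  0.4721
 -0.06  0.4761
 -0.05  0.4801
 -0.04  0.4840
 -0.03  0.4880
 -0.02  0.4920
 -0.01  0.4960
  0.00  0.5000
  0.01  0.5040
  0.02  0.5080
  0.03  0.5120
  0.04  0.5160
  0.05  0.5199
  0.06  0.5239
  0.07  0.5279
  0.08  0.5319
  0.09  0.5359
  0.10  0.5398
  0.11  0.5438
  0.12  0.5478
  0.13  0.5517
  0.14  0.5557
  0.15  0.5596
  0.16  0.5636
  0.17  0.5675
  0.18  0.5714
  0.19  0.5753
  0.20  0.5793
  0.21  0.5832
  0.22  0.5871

σ√T = 0.45·√0.75 = 0.3897
d₁ = [ln(388/398) + (0.022 + 0.45²/2)·0.75] / 0.3897 = [-0.0254 + 0.0924] / 0.3897 = 0.1719 ≈ 0.17
d₂ = d₁ − σ√T = 0.1719 − 0.3897 = -0.2178 ≈ -0.22
e^(−rT) = e^(−0.022·0.75) = 0.9836
C = 388·N(0.17) − 398·0.9836·N(-0.22) = 388·0.5675 − 398·0.9836·0.4129 = 220.1900 − 161.6391 = 58.5509

$58.55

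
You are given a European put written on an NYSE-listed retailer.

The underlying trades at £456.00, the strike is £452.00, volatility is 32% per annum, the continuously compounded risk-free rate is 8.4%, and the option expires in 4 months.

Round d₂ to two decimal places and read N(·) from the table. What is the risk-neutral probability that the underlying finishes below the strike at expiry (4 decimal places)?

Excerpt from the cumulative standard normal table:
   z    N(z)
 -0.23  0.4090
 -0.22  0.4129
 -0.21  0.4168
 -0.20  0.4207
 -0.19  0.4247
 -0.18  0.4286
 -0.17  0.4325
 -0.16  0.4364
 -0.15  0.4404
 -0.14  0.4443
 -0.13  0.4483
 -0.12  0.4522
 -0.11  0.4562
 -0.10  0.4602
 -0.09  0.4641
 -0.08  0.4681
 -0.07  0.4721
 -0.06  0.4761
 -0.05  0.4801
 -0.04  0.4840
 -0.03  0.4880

σ√T = 0.32·√0.3333 = 0.1848
d₁ = [ln(456/452) + (0.084 + ½·0.32²)·0.3333] / (σ√T) = (0.0088 + 0.0451) / 0.1848 = 0.2916 → 0.29
d₂ = 0.2916 − 0.1848 = 0.1069 → 0.11
Risk-neutral Pr[S_T < K] = N(−d₂) = N(-0.11) = 0.4562

0.4562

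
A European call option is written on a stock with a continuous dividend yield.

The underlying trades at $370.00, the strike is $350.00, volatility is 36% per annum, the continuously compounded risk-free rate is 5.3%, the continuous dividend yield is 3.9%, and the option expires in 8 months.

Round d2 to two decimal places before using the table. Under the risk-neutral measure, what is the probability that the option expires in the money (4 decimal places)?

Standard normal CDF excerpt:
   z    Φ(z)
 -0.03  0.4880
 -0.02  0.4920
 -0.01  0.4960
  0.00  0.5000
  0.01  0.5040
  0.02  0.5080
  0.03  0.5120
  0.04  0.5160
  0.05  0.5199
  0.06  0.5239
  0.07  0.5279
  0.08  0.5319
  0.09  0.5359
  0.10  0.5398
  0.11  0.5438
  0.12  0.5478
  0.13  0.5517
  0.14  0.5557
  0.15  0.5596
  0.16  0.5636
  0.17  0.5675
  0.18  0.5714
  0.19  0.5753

0.5279

σ√T = 0.36·√0.6667 = 0.2939
d₁ = [ln(370/350) + (0.053 − 0.039 + 0.36²/2)·0.6667] / 0.2939 = [0.0556 + 0.0525] / 0.2939 = 0.3678 → 0.37
d₂ = d₁ − σ√T = 0.3678 − 0.2939 = 0.0738 → 0.07
Risk-neutral Pr[S_T > K] = N(d₂) = N(0.07) = 0.5279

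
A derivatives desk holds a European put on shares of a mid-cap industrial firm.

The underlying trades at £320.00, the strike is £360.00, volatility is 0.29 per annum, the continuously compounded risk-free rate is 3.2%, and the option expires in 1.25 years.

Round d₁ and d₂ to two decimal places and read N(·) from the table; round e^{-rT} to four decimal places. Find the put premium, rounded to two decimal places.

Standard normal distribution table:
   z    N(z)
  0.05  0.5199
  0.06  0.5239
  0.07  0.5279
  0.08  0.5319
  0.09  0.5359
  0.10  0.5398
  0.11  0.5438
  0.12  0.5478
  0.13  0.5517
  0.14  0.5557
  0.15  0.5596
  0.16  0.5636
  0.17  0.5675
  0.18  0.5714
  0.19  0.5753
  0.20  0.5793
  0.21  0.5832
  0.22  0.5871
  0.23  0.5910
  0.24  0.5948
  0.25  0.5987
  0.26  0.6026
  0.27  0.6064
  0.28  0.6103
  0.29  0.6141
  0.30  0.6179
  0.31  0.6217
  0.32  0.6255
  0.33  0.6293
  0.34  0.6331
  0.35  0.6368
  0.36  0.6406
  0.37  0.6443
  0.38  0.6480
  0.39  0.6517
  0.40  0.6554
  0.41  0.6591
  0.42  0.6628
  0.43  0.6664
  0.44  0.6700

T = 1.25;  σ√T = 0.3242
d₁ = [ln(320/360) + (0.032 + 0.29²/2)·1.25] / 0.3242 = [-0.1178 + 0.0926] / 0.3242 = -0.0778 which rounds to -0.08
d₂ = d₁ − σ√T = -0.0778 − 0.3242 = -0.4020 which rounds to -0.40
exp(−rT) = exp(−0.032·1.25) = 0.9608
N(−d₂) = N(0.40) = 0.6554;  N(−d₁) = N(0.08) = 0.5319
P = 360·0.9608·0.6554 − 320·0.5319 = 226.6950 − 170.2080 = 56.4870

£56.49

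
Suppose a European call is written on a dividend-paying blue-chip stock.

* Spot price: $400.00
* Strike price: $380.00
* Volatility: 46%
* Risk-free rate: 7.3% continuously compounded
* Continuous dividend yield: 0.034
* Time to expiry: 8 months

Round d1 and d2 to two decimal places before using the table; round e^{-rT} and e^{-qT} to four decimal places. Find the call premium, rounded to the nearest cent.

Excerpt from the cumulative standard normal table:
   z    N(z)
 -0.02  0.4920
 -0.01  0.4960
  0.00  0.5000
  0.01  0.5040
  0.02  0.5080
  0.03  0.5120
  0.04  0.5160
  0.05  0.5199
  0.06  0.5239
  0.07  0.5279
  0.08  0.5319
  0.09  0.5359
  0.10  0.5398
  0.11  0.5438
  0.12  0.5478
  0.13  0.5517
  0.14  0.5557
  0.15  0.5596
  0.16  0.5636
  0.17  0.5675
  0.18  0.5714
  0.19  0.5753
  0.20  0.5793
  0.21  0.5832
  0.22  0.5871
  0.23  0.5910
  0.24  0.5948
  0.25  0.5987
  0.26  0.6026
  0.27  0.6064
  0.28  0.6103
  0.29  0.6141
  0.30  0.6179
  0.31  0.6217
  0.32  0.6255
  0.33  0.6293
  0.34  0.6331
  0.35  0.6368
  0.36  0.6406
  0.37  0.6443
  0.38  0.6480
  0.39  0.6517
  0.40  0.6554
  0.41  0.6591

$70.97

T = 0.6667;  σ√T = 0.3756
d₁ = [ln(400/380) + (0.073 − 0.034 + 0.46²/2)·0.6667] / 0.3756 = [0.0513 + 0.0965] / 0.3756 = 0.3936 which rounds to 0.39
d₂ = d₁ − σ√T = 0.3936 − 0.3756 = 0.0180 which rounds to 0.02
e^(−qT) = e^(−0.034·0.6667) = 0.9776;  e^(−rT) = e^(−0.073·0.6667) = 0.9525
C = 400·0.9776·N(0.39) − 380·0.9525·N(0.02) = 400·0.9776·0.6517 − 380·0.9525·0.5080 = 254.8408 − 183.8706 = 70.9702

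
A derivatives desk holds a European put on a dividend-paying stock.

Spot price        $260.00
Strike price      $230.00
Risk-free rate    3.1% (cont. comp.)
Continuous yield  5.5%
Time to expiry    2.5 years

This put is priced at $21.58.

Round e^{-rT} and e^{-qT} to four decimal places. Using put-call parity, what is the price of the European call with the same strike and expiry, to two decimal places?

$35.33

exp(−qT) = exp(−0.055·2.5) = 0.8715;  exp(−rT) = exp(−0.031·2.5) = 0.9254
Put-call parity: C − P = S·e^(−qT) − K·e^(−rT) = 260·0.8715 − 230·0.9254 = 226.5900 − 212.8420 = 13.7480
C = P + (C − P) = 21.58 + (13.7480) = 35.3280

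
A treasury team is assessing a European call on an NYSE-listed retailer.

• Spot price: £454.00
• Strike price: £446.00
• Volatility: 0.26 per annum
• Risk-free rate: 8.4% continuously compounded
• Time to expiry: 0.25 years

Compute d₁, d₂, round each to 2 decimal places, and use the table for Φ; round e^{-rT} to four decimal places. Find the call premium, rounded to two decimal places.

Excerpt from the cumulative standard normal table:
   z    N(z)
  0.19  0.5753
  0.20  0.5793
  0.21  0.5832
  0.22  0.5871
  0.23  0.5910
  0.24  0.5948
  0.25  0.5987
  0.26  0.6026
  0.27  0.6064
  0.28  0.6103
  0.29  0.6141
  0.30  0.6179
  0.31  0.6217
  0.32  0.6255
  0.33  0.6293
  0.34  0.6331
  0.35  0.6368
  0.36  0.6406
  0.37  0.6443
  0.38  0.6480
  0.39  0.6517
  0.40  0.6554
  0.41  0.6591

σ√T = 0.26 × 0.5000 = 0.1300
d₁ = [ln(454/446) + (0.084 + 0.26²/2)·0.25] / 0.1300 = [0.0178 + 0.0295] / 0.1300 = 0.3633 → 0.36
d₂ = d₁ − σ√T = 0.3633 − 0.1300 = 0.2333 → 0.23
e^(−rT) = e^(−0.084·0.25) = 0.9792
N(d₁) = N(0.36) = 0.6406;  N(d₂) = N(0.23) = 0.5910
C = 454·0.6406 − 446·0.9792·0.5910 = 290.8324 − 258.1034 = 32.7290

£32.73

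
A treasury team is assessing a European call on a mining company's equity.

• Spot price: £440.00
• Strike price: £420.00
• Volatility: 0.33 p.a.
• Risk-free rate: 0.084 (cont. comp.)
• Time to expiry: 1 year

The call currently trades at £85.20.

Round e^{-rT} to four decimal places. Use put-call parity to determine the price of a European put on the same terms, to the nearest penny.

£31.35

exp(−rT) = exp(−0.084·1) = 0.9194
Put-call parity: C − P = S − K·e^(−rT) = 440 − 420·0.9194 = 440 − 386.1480 = 53.8520
P = C − (C − P) = 85.20 − (53.8520) = 31.3480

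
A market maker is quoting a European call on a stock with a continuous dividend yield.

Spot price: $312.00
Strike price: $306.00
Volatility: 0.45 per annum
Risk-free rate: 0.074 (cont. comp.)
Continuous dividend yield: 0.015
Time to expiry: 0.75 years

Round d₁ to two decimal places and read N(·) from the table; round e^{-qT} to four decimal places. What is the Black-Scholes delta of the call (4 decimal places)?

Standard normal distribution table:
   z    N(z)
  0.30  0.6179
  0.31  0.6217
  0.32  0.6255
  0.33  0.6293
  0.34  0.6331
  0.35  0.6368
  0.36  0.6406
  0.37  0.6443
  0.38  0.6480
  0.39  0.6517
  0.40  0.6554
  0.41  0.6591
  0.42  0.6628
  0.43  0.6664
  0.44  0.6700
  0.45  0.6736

0.6334

T = 0.75;  σ√T = 0.3897
d₁ = [ln(312/306) + (0.074 − 0.015 + 0.45²/2)·0.75] / 0.3897 = [0.0194 + 0.1202] / 0.3897 = 0.3582 ≈ 0.36
N(d₁) = N(0.36) = 0.6406
Δ_call = exp(−qT)·N(d₁) = 0.9888·0.6406 = 0.6334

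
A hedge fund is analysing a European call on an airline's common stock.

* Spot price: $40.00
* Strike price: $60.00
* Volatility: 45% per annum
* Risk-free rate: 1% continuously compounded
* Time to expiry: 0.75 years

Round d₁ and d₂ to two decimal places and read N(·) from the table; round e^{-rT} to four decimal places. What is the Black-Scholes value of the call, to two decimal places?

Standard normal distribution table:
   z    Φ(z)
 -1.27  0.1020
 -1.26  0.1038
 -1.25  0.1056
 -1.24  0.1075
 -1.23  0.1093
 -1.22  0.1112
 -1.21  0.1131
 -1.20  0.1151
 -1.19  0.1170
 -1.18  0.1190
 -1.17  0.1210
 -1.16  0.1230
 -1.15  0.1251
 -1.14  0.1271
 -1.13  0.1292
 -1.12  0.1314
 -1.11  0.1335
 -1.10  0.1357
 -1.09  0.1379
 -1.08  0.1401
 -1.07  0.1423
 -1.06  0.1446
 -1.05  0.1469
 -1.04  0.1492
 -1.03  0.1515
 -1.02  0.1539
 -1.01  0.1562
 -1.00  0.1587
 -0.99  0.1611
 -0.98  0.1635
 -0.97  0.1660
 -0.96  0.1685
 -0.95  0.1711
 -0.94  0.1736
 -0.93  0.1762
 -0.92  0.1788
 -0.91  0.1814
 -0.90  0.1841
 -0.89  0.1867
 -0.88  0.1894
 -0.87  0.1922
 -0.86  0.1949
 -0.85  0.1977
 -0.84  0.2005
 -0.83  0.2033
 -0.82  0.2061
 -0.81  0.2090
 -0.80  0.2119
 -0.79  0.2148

σ√T = 0.45·√0.75 = 0.3897
d₁ = [ln(40/60) + (0.01 + ½·0.45²)·0.75] / (σ√T) = (-0.4055 + 0.0834) / 0.3897 = -0.8263 ⇒ -0.83
d₂ = -0.8263 − 0.3897 = -1.2160 ⇒ -1.22
exp(−rT) = exp(−0.01·0.75) = 0.9925
C = 40·N(-0.83) − 60·0.9925·N(-1.22) = 40·0.2033 − 60·0.9925·0.1112 = 8.1320 − 6.6220 = 1.5100

$1.51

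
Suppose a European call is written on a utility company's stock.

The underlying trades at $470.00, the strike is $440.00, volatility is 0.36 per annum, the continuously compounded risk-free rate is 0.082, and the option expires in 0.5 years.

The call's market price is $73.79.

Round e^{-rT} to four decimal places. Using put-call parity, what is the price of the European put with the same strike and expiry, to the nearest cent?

$26.10

exp(−rT) = exp(−0.082·0.5) = 0.9598
Put-call parity: C − P = S − K·e^(−rT) = 470 − 440·0.9598 = 470 − 422.3120 = 47.6880
P = C − (C − P) = 73.79 − (47.6880) = 26.1020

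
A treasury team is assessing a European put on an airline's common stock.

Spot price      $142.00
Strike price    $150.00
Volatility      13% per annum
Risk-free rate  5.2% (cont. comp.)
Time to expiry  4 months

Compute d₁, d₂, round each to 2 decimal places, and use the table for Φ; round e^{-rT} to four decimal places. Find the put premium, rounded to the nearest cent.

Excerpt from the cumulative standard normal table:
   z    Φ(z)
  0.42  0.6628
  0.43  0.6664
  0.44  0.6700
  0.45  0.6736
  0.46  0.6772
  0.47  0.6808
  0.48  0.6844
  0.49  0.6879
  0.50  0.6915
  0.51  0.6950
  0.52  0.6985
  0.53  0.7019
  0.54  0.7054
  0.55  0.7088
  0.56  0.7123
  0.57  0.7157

σ√T = 0.13·√0.3333 = 0.0751
ln(S/K) + (r + σ²/2)T = ln(142/150) + (0.052 + 0.13²/2)·0.3333 = -0.0548 + 0.0201 = -0.0347
d₁ = -0.0347 / 0.0751 = -0.4618 ≈ -0.46
d₂ = d₁ − σ√T = -0.4618 − 0.0751 = -0.5368 ≈ -0.54
exp(−rT) = exp(−0.052·0.3333) = 0.9828
N(−d₂) = N(0.54) = 0.7054;  N(−d₁) = N(0.46) = 0.6772
P = 150·0.9828·0.7054 − 142·0.6772 = 103.9901 − 96.1624 = 7.8277

$7.83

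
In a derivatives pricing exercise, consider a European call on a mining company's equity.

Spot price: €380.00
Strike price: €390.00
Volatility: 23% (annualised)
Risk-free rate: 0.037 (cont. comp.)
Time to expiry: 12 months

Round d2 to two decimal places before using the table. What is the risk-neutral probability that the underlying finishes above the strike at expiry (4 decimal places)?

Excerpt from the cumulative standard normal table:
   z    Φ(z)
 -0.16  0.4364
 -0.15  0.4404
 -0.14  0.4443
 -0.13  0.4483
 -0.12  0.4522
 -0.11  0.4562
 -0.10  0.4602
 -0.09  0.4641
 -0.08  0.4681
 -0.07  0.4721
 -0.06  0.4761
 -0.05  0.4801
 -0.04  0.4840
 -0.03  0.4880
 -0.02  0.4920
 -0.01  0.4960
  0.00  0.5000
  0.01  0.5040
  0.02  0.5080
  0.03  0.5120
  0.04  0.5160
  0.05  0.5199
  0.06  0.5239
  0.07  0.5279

0.4721

σ√T = 0.23 × 1.0000 = 0.2300
d₁ = [ln(380/390) + (0.037 + 0.23²/2)·1] / 0.2300 = [-0.0260 + 0.0635] / 0.2300 = 0.1629 → 0.16
d₂ = d₁ − σ√T = 0.1629 − 0.2300 = -0.0671 → -0.07
Pr(exercise) under Q = N(d₂) = 0.4721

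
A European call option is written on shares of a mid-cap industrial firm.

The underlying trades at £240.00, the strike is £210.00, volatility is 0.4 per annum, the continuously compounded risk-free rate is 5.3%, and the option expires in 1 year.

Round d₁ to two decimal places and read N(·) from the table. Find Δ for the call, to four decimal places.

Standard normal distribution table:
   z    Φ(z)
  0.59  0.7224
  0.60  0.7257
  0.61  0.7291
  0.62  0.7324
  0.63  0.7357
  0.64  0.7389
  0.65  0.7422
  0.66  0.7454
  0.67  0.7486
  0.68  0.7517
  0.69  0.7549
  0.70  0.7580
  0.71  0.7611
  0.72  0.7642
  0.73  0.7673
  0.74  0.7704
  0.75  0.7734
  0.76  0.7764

σ√T = 0.4·√1 = 0.4000
d₁ = [ln(240/210) + (0.053 + ½·0.4²)·1] / (σ√T) = (0.1335 + 0.1330) / 0.4000 = 0.6663 → 0.67
N(d₁) = N(0.67) = 0.7486
Δ_call = N(d₁) = 0.7486

0.7486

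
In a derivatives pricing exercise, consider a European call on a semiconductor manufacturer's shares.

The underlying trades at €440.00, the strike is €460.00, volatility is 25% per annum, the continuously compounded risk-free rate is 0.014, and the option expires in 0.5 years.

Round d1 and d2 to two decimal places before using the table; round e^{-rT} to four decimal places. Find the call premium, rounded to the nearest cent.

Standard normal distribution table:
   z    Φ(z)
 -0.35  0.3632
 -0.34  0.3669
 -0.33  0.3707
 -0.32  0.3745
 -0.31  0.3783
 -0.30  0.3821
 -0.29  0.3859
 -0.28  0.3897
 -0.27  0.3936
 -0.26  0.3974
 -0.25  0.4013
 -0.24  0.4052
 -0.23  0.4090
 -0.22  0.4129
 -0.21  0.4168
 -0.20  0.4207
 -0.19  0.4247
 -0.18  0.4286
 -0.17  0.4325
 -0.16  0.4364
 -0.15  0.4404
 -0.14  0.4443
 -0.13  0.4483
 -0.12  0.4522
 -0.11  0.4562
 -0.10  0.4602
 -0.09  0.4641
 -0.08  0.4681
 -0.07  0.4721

€24.43

σ√T = 0.25 × 0.7071 = 0.1768
d₁ = [ln(440/460) + (0.014 + ½·0.25²)·0.5] / (σ√T) = (-0.0445 + 0.0226) / 0.1768 = -0.1235 which rounds to -0.12
d₂ = -0.1235 − 0.1768 = -0.3002 which rounds to -0.30
e^(−rT) = e^(−0.014·0.5) = 0.9930
C = 440·N(-0.12) − 460·0.9930·N(-0.30) = 440·0.4522 − 460·0.9930·0.3821 = 198.9680 − 174.5356 = 24.4324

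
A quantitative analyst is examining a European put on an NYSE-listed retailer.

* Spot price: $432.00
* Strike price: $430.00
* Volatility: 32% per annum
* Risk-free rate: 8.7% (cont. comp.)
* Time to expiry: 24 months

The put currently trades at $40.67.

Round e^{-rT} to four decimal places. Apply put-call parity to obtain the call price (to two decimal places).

e^(−rT) = e^(−0.087·2) = 0.8403
Put-call parity: C − P = S − K·e^(−rT) = 432 − 430·0.8403 = 432 − 361.3290 = 70.6710
C = P + (C − P) = 40.67 + (70.6710) = 111.3410

$111.34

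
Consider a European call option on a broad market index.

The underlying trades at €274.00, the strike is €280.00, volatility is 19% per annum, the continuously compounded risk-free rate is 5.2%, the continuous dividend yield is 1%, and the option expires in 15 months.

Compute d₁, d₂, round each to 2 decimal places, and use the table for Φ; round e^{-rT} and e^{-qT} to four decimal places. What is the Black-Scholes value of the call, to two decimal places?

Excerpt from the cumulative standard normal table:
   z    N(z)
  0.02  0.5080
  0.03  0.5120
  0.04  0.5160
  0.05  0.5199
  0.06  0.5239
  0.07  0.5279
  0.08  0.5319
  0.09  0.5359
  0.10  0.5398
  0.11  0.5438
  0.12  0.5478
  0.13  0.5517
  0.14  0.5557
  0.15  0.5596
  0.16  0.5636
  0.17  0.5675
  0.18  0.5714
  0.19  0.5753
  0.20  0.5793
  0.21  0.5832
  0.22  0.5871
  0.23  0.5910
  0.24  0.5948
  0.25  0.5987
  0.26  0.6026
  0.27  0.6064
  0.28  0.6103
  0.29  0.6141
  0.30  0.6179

€26.62

T = 1.25;  σ√T = 0.2124
d₁ = [ln(274/280) + (0.052 − 0.01 + 0.19²/2)·1.25] / 0.2124 = [-0.0217 + 0.0751] / 0.2124 = 0.2514 ⇒ 0.25
d₂ = d₁ − σ√T = 0.2514 − 0.2124 = 0.0390 ⇒ 0.04
exp(−qT) = exp(−0.01·1.25) = 0.9876;  exp(−rT) = exp(−0.052·1.25) = 0.9371
N(d₁) = N(0.25) = 0.5987;  N(d₂) = N(0.04) = 0.5160
C = 274·0.9876·0.5987 − 280·0.9371·0.5160 = 162.0097 − 135.3922 = 26.6174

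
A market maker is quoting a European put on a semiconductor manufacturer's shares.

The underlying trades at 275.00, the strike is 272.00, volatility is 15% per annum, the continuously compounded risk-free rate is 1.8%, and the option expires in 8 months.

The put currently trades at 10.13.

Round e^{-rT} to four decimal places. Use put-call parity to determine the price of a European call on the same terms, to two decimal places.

e^(−rT) = e^(−0.018·0.6667) = 0.9881
Put-call parity: C − P = S − K·e^(−rT) = 275 − 272·0.9881 = 275 − 268.7632 = 6.2368
C = P + (C − P) = 10.13 + (6.2368) = 16.3668

16.37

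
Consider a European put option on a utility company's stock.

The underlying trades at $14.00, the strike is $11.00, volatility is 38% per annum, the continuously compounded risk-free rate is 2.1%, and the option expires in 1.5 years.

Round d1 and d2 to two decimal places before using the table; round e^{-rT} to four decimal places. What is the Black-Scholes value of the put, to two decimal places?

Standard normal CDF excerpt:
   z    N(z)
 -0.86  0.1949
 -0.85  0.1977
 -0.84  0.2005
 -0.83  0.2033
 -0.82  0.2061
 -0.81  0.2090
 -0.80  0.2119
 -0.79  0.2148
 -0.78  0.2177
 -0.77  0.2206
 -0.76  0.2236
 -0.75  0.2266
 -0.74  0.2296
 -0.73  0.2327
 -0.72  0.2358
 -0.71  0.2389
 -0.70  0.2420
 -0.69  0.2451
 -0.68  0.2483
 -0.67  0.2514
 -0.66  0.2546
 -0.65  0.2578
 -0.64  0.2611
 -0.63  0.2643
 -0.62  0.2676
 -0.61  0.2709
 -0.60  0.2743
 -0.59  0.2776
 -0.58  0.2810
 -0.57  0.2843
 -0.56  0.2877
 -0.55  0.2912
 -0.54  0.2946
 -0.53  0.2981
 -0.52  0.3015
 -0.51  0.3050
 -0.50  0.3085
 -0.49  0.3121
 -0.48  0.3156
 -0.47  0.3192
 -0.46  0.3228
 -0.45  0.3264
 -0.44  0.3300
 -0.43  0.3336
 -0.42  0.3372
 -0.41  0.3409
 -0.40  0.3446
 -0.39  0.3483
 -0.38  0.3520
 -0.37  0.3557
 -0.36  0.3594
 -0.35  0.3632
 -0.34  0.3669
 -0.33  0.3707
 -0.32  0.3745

σ√T = 0.38·√1.5 = 0.4654
d₁ = [ln(14/11) + (0.021 + 0.38²/2)·1.5] / 0.4654 = [0.2412 + 0.1398] / 0.4654 = 0.8186 which rounds to 0.82
d₂ = d₁ − σ√T = 0.8186 − 0.4654 = 0.3532 which rounds to 0.35
exp(−rT) = exp(−0.021·1.5) = 0.9690
N(−d₂) = N(-0.35) = 0.3632;  N(−d₁) = N(-0.82) = 0.2061
P = 11·0.9690·0.3632 − 14·0.2061 = 3.8713 − 2.8854 = 0.9859

$0.99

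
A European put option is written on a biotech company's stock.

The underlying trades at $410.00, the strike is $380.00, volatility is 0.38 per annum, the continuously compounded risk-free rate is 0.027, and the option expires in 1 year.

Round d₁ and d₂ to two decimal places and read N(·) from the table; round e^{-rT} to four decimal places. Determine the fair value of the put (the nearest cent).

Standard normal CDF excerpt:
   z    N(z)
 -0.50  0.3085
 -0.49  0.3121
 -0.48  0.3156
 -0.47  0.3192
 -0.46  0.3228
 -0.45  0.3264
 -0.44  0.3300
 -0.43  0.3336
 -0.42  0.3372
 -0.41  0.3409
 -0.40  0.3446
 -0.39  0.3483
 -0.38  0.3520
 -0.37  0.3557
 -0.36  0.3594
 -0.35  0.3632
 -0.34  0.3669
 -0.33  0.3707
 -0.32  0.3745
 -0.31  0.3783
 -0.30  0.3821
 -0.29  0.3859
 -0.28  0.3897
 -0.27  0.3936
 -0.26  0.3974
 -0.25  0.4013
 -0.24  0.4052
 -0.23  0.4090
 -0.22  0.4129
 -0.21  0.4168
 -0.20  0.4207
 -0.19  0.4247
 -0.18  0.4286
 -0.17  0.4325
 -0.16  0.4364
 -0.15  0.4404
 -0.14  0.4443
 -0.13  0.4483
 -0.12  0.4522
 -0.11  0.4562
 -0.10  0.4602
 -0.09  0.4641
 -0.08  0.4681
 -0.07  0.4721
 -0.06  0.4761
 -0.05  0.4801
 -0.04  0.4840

σ√T = 0.38 × 1.0000 = 0.3800
d₁ = [ln(410/380) + (0.027 + 0.38²/2)·1] / 0.3800 = [0.0760 + 0.0992] / 0.3800 = 0.4610 ⇒ 0.46
d₂ = d₁ − σ√T = 0.4610 − 0.3800 = 0.0810 ⇒ 0.08
exp(−rT) = exp(−0.027·1) = 0.9734
N(−d₂) = N(-0.08) = 0.4681;  N(−d₁) = N(-0.46) = 0.3228
P = 380·0.9734·0.4681 − 410·0.3228 = 173.1464 − 132.3480 = 40.7984

$40.80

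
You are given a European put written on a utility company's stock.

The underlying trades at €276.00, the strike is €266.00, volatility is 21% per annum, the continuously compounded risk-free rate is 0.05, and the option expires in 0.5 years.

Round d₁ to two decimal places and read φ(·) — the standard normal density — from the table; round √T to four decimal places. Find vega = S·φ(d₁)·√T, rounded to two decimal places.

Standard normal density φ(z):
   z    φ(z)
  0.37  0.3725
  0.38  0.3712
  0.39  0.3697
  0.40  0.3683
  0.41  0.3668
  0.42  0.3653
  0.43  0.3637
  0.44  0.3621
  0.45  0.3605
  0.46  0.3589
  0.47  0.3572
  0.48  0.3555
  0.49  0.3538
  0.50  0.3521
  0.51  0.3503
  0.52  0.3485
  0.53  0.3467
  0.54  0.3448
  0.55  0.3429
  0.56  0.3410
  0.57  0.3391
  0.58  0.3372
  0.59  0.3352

69.05

σ√T = 0.21·√0.5 = 0.1485
d₁ = [ln(276/266) + (0.05 + 0.21²/2)·0.5] / 0.1485 = [0.0369 + 0.0360] / 0.1485 = 0.4911 ≈ 0.49
√T = √0.5 = 0.7071
φ(d₁) = φ(0.49) = 0.3538
vega = S·φ(d₁)·√T = 276·0.3538·0.7071 = 69.0475
(Call and put vega coincide under Black-Scholes.)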